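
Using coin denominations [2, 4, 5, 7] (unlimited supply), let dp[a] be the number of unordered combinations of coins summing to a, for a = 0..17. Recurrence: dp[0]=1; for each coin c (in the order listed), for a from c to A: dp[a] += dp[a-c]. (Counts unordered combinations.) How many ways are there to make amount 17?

9

after  coin     0     1     2     3     4     5     6     7     8     9    10    11    12    13    14    15    16    17
          2     1     0     1     0     1     0     1     0     1     0     1     0     1     0     1     0     1     0
          4     1     0     1     0     2     0     2     0     3     0     3     0     4     0     4     0     5     0
          5     1     0     1     0     2     1     2     1     3     2     4     2     5     3     6     4     7     5
          7     1     0     1     0     2     1     2     2     3     3     4     4     6     5     8     7    10     9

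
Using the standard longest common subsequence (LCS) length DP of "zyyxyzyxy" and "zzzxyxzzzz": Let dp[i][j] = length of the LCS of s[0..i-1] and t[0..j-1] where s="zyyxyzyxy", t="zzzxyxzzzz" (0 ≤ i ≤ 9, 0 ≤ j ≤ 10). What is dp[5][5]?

   ''  z  z  z  x  y  x  z  z  z  z
''  0  0  0  0  0  0  0  0  0  0  0
 z  0  1  1  1  1  1  1  1  1  1  1
 y  0  1  1  1  1  2  2  2  2  2  2
 y  0  1  1  1  1  2  2  2  2  2  2
 x  0  1  1  1  2  2  3  3  3  3  3
 y  0  1  1  1  2  3  3  3  3  3  3
 z  0  1  2  2  2  3  3  4  4  4  4
 y  0  1  2  2  2  3  3  4  4  4  4
 x  0  1  2  2  3  3  4  4  4  4  4
 y  0  1  2  2  3  4  4  4  4  4  4

3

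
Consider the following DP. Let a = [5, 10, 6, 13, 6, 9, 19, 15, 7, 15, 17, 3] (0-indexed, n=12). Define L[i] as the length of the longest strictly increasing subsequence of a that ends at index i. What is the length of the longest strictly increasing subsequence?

   i    0    1    2    3    4    5    6    7    8    9   10   11
a[i]    5   10    6   13    6    9   19   15    7   15   17    3
L[i]    1    2    2    3    2    3    4    4    3    4    5    1

5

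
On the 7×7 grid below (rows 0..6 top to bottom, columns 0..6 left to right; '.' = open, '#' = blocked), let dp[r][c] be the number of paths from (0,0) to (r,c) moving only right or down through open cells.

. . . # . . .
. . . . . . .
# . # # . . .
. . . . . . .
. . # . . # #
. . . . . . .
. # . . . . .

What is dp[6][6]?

39

r\c   0   1   2   3   4   5   6
  0   1   1   1   0   0   0   0
  1   1   2   3   3   3   3   3
  2   0   2   0   0   3   6   9
  3   0   2   2   2   5  11  20
  4   0   2   0   2   7   0   0
  5   0   2   2   4  11  11  11
  6   0   0   2   6  17  28  39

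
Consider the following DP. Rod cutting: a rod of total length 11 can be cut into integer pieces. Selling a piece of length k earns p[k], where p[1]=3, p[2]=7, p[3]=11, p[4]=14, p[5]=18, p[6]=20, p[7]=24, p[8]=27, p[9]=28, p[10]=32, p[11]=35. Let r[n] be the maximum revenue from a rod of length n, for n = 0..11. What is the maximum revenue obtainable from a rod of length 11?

   n    0    1    2    3    4    5    6    7    8    9   10   11
r[n]    0    3    7   11   14   18   22   25   29   33   36   40

40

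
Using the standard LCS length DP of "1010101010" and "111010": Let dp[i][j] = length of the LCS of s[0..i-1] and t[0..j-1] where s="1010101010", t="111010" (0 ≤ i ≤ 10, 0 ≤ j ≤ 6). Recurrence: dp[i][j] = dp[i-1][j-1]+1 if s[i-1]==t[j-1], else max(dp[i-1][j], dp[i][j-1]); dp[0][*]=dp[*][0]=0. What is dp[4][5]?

3

   ''  1  1  1  0  1  0
''  0  0  0  0  0  0  0
 1  0  1  1  1  1  1  1
 0  0  1  1  1  2  2  2
 1  0  1  2  2  2  3  3
 0  0  1  2  2  3  3  4
 1  0  1  2  3  3  4  4
 0  0  1  2  3  4  4  5
 1  0  1  2  3  4  5  5
 0  0  1  2  3  4  5  6
 1  0  1  2  3  4  5  6
 0  0  1  2  3  4  5  6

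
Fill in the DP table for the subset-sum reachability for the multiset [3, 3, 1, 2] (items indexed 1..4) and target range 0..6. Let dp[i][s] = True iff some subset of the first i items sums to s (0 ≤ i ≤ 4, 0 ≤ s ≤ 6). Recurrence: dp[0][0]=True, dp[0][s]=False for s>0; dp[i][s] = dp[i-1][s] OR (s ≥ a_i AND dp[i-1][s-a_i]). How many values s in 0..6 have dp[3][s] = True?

5

i\s   0   1   2   3   4   5   6
  0   T   F   F   F   F   F   F
  1   T   F   F   T   F   F   F
  2   T   F   F   T   F   F   T
  3   T   T   F   T   T   F   T
  4   T   T   T   T   T   T   T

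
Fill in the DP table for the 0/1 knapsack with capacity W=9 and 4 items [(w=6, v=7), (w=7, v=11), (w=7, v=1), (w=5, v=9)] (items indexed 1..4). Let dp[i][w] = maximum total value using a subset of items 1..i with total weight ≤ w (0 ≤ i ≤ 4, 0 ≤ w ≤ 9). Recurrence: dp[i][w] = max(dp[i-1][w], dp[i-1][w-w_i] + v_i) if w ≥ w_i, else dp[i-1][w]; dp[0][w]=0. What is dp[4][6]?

i\w   0   1   2   3   4   5   6   7   8   9
  0   0   0   0   0   0   0   0   0   0   0
  1   0   0   0   0   0   0   7   7   7   7
  2   0   0   0   0   0   0   7  11  11  11
  3   0   0   0   0   0   0   7  11  11  11
  4   0   0   0   0   0   9   9  11  11  11

9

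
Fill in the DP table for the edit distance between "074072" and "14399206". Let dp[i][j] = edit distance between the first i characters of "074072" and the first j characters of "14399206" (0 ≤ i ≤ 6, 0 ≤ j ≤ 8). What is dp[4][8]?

7

   ''  1  4  3  9  9  2  0  6
''  0  1  2  3  4  5  6  7  8
 0  1  1  2  3  4  5  6  6  7
 7  2  2  2  3  4  5  6  7  7
 4  3  3  2  3  4  5  6  7  8
 0  4  4  3  3  4  5  6  6  7
 7  5  5  4  4  4  5  6  7  7
 2  6  6  5  5  5  5  5  6  7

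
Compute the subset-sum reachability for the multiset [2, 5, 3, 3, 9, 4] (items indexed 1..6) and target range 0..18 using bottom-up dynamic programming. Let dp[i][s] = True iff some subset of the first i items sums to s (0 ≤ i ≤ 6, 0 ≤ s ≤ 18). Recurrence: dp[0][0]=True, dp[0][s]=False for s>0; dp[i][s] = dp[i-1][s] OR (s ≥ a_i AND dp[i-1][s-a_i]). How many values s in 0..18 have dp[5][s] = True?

16

i\s   0   1   2   3   4   5   6   7   8   9  10  11  12  13  14  15  16  17  18
  0   T   F   F   F   F   F   F   F   F   F   F   F   F   F   F   F   F   F   F
  1   T   F   T   F   F   F   F   F   F   F   F   F   F   F   F   F   F   F   F
  2   T   F   T   F   F   T   F   T   F   F   F   F   F   F   F   F   F   F   F
  3   T   F   T   T   F   T   F   T   T   F   T   F   F   F   F   F   F   F   F
  4   T   F   T   T   F   T   T   T   T   F   T   T   F   T   F   F   F   F   F
  5   T   F   T   T   F   T   T   T   T   T   T   T   T   T   T   T   T   T   F
  6   T   F   T   T   T   T   T   T   T   T   T   T   T   T   T   T   T   T   T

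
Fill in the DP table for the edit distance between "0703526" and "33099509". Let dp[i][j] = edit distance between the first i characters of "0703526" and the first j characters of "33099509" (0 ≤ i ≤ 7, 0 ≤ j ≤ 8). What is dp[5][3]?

4

   ''  3  3  0  9  9  5  0  9
''  0  1  2  3  4  5  6  7  8
 0  1  1  2  2  3  4  5  6  7
 7  2  2  2  3  3  4  5  6  7
 0  3  3  3  2  3  4  5  5  6
 3  4  3  3  3  3  4  5  6  6
 5  5  4  4  4  4  4  4  5  6
 2  6  5  5  5  5  5  5  5  6
 6  7  6  6  6  6  6  6  6  6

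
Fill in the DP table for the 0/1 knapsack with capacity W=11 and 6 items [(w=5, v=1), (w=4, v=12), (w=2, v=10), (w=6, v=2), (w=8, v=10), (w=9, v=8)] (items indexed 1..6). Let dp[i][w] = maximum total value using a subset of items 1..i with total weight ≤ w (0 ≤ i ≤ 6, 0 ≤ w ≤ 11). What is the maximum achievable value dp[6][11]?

23

i\w   0   1   2   3   4   5   6   7   8   9  10  11
  0   0   0   0   0   0   0   0   0   0   0   0   0
  1   0   0   0   0   0   1   1   1   1   1   1   1
  2   0   0   0   0  12  12  12  12  12  13  13  13
  3   0   0  10  10  12  12  22  22  22  22  22  23
  4   0   0  10  10  12  12  22  22  22  22  22  23
  5   0   0  10  10  12  12  22  22  22  22  22  23
  6   0   0  10  10  12  12  22  22  22  22  22  23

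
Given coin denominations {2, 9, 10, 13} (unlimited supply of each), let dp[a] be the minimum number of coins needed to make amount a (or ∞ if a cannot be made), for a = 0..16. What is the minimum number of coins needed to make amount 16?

4

 a  0  1  2  3  4  5  6  7  8  9 10 11 12 13 14 15 16
dp  0  -  1  -  2  -  3  -  4  1  1  2  2  1  3  2  4
(- denotes ∞ / unreachable)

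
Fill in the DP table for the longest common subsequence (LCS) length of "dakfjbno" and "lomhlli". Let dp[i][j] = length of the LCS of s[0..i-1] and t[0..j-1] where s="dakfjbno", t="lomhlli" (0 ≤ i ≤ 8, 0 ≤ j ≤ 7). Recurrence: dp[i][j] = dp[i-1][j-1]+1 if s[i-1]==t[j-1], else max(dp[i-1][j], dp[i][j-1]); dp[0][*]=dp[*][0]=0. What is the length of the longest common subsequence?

   ''  l  o  m  h  l  l  i
''  0  0  0  0  0  0  0  0
 d  0  0  0  0  0  0  0  0
 a  0  0  0  0  0  0  0  0
 k  0  0  0  0  0  0  0  0
 f  0  0  0  0  0  0  0  0
 j  0  0  0  0  0  0  0  0
 b  0  0  0  0  0  0  0  0
 n  0  0  0  0  0  0  0  0
 o  0  0  1  1  1  1  1  1

1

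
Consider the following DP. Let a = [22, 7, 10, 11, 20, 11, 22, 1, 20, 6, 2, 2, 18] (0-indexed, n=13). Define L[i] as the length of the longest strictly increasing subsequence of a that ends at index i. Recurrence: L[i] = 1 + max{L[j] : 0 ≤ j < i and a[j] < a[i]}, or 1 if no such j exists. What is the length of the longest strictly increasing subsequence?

   i    0    1    2    3    4    5    6    7    8    9   10   11   12
a[i]   22    7   10   11   20   11   22    1   20    6    2    2   18
L[i]    1    1    2    3    4    3    5    1    4    2    2    2    4

5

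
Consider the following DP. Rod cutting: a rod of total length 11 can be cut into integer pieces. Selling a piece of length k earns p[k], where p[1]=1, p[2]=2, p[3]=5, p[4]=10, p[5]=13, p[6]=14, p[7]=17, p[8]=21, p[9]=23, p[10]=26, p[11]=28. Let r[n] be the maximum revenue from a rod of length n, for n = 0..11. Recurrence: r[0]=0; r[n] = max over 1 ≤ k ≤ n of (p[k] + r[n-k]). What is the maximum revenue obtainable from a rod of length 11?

   n    0    1    2    3    4    5    6    7    8    9   10   11
r[n]    0    1    2    5   10   13   14   17   21   23   26   28

28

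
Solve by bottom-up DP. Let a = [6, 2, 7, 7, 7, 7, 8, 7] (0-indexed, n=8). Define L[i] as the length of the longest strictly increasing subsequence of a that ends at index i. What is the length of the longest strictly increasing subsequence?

   i    0    1    2    3    4    5    6    7
a[i]    6    2    7    7    7    7    8    7
L[i]    1    1    2    2    2    2    3    2

3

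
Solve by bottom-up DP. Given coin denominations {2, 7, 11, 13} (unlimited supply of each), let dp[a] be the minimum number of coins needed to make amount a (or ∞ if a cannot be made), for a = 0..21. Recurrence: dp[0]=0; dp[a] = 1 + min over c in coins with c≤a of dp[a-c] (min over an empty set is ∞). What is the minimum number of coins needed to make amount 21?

 a  0  1  2  3  4  5  6  7  8  9 10 11 12 13 14 15 16 17 18 19 20 21
dp  0  -  1  -  2  -  3  1  4  2  5  1  6  1  2  2  3  3  2  4  2  3
(- denotes ∞ / unreachable)

3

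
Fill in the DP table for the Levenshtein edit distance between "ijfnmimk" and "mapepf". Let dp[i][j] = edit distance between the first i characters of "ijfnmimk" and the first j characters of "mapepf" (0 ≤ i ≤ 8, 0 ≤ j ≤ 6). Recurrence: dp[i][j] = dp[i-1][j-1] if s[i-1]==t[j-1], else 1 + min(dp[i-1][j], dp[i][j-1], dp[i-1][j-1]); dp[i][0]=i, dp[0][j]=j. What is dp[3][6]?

5

   ''  m  a  p  e  p  f
''  0  1  2  3  4  5  6
 i  1  1  2  3  4  5  6
 j  2  2  2  3  4  5  6
 f  3  3  3  3  4  5  5
 n  4  4  4  4  4  5  6
 m  5  4  5  5  5  5  6
 i  6  5  5  6  6  6  6
 m  7  6  6  6  7  7  7
 k  8  7  7  7  7  8  8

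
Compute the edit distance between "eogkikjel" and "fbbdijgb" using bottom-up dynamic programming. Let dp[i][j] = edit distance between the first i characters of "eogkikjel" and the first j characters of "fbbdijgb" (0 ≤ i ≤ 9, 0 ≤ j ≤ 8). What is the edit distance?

7

   ''  f  b  b  d  i  j  g  b
''  0  1  2  3  4  5  6  7  8
 e  1  1  2  3  4  5  6  7  8
 o  2  2  2  3  4  5  6  7  8
 g  3  3  3  3  4  5  6  6  7
 k  4  4  4  4  4  5  6  7  7
 i  5  5  5  5  5  4  5  6  7
 k  6  6  6  6  6  5  5  6  7
 j  7  7  7  7  7  6  5  6  7
 e  8  8  8  8  8  7  6  6  7
 l  9  9  9  9  9  8  7  7  7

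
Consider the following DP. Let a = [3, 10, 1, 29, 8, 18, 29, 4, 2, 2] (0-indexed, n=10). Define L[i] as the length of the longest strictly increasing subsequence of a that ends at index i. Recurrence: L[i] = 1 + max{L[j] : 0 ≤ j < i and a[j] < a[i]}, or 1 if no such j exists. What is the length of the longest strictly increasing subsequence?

4

   i    0    1    2    3    4    5    6    7    8    9
a[i]    3   10    1   29    8   18   29    4    2    2
L[i]    1    2    1    3    2    3    4    2    2    2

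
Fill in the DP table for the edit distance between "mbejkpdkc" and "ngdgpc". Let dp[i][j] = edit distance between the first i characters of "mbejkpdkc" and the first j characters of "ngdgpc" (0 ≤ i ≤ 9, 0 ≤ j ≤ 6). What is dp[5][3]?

   ''  n  g  d  g  p  c
''  0  1  2  3  4  5  6
 m  1  1  2  3  4  5  6
 b  2  2  2  3  4  5  6
 e  3  3  3  3  4  5  6
 j  4  4  4  4  4  5  6
 k  5  5  5  5  5  5  6
 p  6  6  6  6  6  5  6
 d  7  7  7  6  7  6  6
 k  8  8  8  7  7  7  7
 c  9  9  9  8  8  8  7

5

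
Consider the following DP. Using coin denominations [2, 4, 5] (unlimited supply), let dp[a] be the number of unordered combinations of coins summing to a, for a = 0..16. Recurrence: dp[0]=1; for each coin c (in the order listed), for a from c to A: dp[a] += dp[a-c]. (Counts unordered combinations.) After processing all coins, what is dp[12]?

after  coin     0     1     2     3     4     5     6     7     8     9    10    11    12    13    14    15    16
          2     1     0     1     0     1     0     1     0     1     0     1     0     1     0     1     0     1
          4     1     0     1     0     2     0     2     0     3     0     3     0     4     0     4     0     5
          5     1     0     1     0     2     1     2     1     3     2     4     2     5     3     6     4     7

5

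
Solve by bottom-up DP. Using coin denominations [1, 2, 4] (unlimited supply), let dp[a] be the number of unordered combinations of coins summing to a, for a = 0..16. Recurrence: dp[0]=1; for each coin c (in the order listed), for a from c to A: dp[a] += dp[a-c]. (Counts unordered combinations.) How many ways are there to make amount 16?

25

after  coin     0     1     2     3     4     5     6     7     8     9    10    11    12    13    14    15    16
          1     1     1     1     1     1     1     1     1     1     1     1     1     1     1     1     1     1
          2     1     1     2     2     3     3     4     4     5     5     6     6     7     7     8     8     9
          4     1     1     2     2     4     4     6     6     9     9    12    12    16    16    20    20    25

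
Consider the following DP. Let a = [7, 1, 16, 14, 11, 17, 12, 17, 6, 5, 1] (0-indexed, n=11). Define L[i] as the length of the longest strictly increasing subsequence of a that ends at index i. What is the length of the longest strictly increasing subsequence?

   i    0    1    2    3    4    5    6    7    8    9   10
a[i]    7    1   16   14   11   17   12   17    6    5    1
L[i]    1    1    2    2    2    3    3    4    2    2    1

4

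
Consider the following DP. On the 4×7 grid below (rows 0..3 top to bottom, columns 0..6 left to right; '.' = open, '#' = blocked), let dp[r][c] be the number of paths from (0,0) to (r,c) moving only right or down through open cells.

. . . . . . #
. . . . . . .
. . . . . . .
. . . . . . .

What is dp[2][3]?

r\c   0   1   2   3   4   5   6
  0   1   1   1   1   1   1   0
  1   1   2   3   4   5   6   6
  2   1   3   6  10  15  21  27
  3   1   4  10  20  35  56  83

10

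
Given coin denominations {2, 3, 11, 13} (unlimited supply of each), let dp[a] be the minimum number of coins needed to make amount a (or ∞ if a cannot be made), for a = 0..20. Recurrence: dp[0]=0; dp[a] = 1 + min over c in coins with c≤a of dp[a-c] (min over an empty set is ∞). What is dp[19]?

 a  0  1  2  3  4  5  6  7  8  9 10 11 12 13 14 15 16 17 18 19 20
dp  0  -  1  1  2  2  2  3  3  3  4  1  4  1  2  2  2  3  3  3  4
(- denotes ∞ / unreachable)

3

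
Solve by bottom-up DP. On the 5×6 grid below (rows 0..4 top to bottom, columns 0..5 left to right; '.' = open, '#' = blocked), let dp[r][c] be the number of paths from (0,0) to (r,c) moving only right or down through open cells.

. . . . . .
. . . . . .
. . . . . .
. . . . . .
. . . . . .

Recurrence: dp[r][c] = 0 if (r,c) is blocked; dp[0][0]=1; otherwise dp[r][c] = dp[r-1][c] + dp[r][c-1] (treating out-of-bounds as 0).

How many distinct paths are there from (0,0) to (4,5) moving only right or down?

r\c   0   1   2   3   4   5
  0   1   1   1   1   1   1
  1   1   2   3   4   5   6
  2   1   3   6  10  15  21
  3   1   4  10  20  35  56
  4   1   5  15  35  70 126

126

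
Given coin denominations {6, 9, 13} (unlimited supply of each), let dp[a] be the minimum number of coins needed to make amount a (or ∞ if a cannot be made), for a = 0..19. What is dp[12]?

2

 a  0  1  2  3  4  5  6  7  8  9 10 11 12 13 14 15 16 17 18 19
dp  0  -  -  -  -  -  1  -  -  1  -  -  2  1  -  2  -  -  2  2
(- denotes ∞ / unreachable)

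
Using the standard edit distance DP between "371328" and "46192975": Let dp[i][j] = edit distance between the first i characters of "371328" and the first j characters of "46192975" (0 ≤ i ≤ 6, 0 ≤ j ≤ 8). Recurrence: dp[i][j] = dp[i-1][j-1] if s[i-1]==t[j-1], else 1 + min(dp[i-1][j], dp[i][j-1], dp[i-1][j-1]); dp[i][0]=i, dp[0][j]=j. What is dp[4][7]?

6

   ''  4  6  1  9  2  9  7  5
''  0  1  2  3  4  5  6  7  8
 3  1  1  2  3  4  5  6  7  8
 7  2  2  2  3  4  5  6  6  7
 1  3  3  3  2  3  4  5  6  7
 3  4  4  4  3  3  4  5  6  7
 2  5  5  5  4  4  3  4  5  6
 8  6  6  6  5  5  4  4  5  6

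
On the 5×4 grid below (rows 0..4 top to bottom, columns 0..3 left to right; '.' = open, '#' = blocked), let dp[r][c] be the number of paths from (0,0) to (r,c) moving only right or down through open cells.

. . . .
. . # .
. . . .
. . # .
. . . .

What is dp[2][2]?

r\c   0   1   2   3
  0   1   1   1   1
  1   1   2   0   1
  2   1   3   3   4
  3   1   4   0   4
  4   1   5   5   9

3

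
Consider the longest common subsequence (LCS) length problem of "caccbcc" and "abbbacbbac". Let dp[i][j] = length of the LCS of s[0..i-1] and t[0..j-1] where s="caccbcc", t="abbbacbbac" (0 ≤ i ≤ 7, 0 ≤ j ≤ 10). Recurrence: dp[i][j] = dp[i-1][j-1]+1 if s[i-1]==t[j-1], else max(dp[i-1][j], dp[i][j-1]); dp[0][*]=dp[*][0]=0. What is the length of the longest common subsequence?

4

   ''  a  b  b  b  a  c  b  b  a  c
''  0  0  0  0  0  0  0  0  0  0  0
 c  0  0  0  0  0  0  1  1  1  1  1
 a  0  1  1  1  1  1  1  1  1  2  2
 c  0  1  1  1  1  1  2  2  2  2  3
 c  0  1  1  1  1  1  2  2  2  2  3
 b  0  1  2  2  2  2  2  3  3  3  3
 c  0  1  2  2  2  2  3  3  3  3  4
 c  0  1  2  2  2  2  3  3  3  3  4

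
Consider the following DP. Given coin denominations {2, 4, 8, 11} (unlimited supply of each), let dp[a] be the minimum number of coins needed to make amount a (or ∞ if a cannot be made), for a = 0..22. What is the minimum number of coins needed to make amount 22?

2

 a  0  1  2  3  4  5  6  7  8  9 10 11 12 13 14 15 16 17 18 19 20 21 22
dp  0  -  1  -  1  -  2  -  1  -  2  1  2  2  3  2  2  3  3  2  3  3  2
(- denotes ∞ / unreachable)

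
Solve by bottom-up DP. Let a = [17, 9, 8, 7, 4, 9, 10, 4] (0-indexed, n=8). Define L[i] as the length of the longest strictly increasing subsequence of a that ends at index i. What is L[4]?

1

   i    0    1    2    3    4    5    6    7
a[i]   17    9    8    7    4    9   10    4
L[i]    1    1    1    1    1    2    3    1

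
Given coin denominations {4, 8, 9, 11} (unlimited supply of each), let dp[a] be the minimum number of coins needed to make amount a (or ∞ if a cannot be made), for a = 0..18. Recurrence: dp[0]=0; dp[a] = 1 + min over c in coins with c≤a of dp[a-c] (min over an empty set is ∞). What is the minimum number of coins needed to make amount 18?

2

 a  0  1  2  3  4  5  6  7  8  9 10 11 12 13 14 15 16 17 18
dp  0  -  -  -  1  -  -  -  1  1  -  1  2  2  -  2  2  2  2
(- denotes ∞ / unreachable)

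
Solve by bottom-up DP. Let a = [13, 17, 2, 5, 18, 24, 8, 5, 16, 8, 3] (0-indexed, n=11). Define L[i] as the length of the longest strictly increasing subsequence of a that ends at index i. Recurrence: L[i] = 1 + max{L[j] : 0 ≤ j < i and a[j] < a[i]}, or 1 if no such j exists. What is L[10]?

   i    0    1    2    3    4    5    6    7    8    9   10
a[i]   13   17    2    5   18   24    8    5   16    8    3
L[i]    1    2    1    2    3    4    3    2    4    3    2

2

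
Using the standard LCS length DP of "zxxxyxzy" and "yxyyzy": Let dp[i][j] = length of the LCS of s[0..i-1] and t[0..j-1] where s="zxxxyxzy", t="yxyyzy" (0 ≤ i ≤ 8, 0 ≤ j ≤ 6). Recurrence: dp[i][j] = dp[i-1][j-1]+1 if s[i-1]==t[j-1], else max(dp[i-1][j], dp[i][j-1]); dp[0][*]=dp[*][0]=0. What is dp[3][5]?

1

   ''  y  x  y  y  z  y
''  0  0  0  0  0  0  0
 z  0  0  0  0  0  1  1
 x  0  0  1  1  1  1  1
 x  0  0  1  1  1  1  1
 x  0  0  1  1  1  1  1
 y  0  1  1  2  2  2  2
 x  0  1  2  2  2  2  2
 z  0  1  2  2  2  3  3
 y  0  1  2  3  3  3  4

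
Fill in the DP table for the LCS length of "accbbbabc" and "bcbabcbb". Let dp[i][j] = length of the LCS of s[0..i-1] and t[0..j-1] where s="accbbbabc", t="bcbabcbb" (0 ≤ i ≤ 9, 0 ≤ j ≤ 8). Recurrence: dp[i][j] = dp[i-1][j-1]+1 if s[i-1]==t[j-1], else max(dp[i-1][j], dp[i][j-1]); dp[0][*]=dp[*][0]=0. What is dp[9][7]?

   ''  b  c  b  a  b  c  b  b
''  0  0  0  0  0  0  0  0  0
 a  0  0  0  0  1  1  1  1  1
 c  0  0  1  1  1  1  2  2  2
 c  0  0  1  1  1  1  2  2  2
 b  0  1  1  2  2  2  2  3  3
 b  0  1  1  2  2  3  3  3  4
 b  0  1  1  2  2  3  3  4  4
 a  0  1  1  2  3  3  3  4  4
 b  0  1  1  2  3  4  4  4  5
 c  0  1  2  2  3  4  5  5  5

5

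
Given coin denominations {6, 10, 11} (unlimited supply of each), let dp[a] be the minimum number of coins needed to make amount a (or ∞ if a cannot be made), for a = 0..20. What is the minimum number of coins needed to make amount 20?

 a  0  1  2  3  4  5  6  7  8  9 10 11 12 13 14 15 16 17 18 19 20
dp  0  -  -  -  -  -  1  -  -  -  1  1  2  -  -  -  2  2  3  -  2
(- denotes ∞ / unreachable)

2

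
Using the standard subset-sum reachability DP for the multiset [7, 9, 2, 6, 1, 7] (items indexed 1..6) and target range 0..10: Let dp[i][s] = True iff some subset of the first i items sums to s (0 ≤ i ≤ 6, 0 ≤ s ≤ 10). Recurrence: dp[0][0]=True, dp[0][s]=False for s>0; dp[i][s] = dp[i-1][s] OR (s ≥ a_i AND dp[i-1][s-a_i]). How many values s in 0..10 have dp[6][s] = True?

i\s   0   1   2   3   4   5   6   7   8   9  10
  0   T   F   F   F   F   F   F   F   F   F   F
  1   T   F   F   F   F   F   F   T   F   F   F
  2   T   F   F   F   F   F   F   T   F   T   F
  3   T   F   T   F   F   F   F   T   F   T   F
  4   T   F   T   F   F   F   T   T   T   T   F
  5   T   T   T   T   F   F   T   T   T   T   T
  6   T   T   T   T   F   F   T   T   T   T   T

9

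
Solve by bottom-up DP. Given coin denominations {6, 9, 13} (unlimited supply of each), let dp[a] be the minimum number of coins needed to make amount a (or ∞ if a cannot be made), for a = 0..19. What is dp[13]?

 a  0  1  2  3  4  5  6  7  8  9 10 11 12 13 14 15 16 17 18 19
dp  0  -  -  -  -  -  1  -  -  1  -  -  2  1  -  2  -  -  2  2
(- denotes ∞ / unreachable)

1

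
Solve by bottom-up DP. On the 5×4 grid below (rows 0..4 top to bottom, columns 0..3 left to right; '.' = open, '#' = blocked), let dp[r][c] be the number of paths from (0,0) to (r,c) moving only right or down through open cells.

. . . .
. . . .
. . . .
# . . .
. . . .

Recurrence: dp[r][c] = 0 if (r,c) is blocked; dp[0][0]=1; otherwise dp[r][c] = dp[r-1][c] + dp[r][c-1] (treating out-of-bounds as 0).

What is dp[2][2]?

6

r\c   0   1   2   3
  0   1   1   1   1
  1   1   2   3   4
  2   1   3   6  10
  3   0   3   9  19
  4   0   3  12  31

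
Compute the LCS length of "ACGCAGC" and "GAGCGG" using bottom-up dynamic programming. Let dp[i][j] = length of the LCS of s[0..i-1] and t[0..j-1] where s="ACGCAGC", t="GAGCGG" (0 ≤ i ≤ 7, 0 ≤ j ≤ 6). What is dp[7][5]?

   ''  G  A  G  C  G  G
''  0  0  0  0  0  0  0
 A  0  0  1  1  1  1  1
 C  0  0  1  1  2  2  2
 G  0  1  1  2  2  3  3
 C  0  1  1  2  3  3  3
 A  0  1  2  2  3  3  3
 G  0  1  2  3  3  4  4
 C  0  1  2  3  4  4  4

4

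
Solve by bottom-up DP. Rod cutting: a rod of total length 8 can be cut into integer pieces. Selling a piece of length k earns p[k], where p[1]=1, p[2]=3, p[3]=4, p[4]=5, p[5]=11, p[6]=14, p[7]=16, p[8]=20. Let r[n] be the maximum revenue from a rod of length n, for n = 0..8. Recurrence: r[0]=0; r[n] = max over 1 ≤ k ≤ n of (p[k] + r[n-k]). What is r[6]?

14

   n    0    1    2    3    4    5    6    7    8
r[n]    0    1    3    4    6   11   14   16   20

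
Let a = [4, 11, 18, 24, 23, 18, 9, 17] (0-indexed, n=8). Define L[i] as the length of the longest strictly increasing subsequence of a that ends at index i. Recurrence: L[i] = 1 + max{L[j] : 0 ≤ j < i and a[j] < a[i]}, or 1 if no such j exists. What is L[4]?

   i    0    1    2    3    4    5    6    7
a[i]    4   11   18   24   23   18    9   17
L[i]    1    2    3    4    4    3    2    3

4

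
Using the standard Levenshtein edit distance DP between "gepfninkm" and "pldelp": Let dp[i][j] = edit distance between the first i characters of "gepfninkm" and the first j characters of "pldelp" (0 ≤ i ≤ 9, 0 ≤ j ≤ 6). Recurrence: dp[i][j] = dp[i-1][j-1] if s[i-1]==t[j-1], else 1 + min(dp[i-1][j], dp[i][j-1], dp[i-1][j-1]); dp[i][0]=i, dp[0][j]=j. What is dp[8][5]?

   ''  p  l  d  e  l  p
''  0  1  2  3  4  5  6
 g  1  1  2  3  4  5  6
 e  2  2  2  3  3  4  5
 p  3  2  3  3  4  4  4
 f  4  3  3  4  4  5  5
 n  5  4  4  4  5  5  6
 i  6  5  5  5  5  6  6
 n  7  6  6  6  6  6  7
 k  8  7  7  7  7  7  7
 m  9  8  8  8  8  8  8

7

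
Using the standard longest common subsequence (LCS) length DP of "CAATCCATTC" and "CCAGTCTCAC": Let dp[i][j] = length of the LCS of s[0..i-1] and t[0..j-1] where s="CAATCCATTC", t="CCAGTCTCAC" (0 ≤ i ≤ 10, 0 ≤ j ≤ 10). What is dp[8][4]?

3

   ''  C  C  A  G  T  C  T  C  A  C
''  0  0  0  0  0  0  0  0  0  0  0
 C  0  1  1  1  1  1  1  1  1  1  1
 A  0  1  1  2  2  2  2  2  2  2  2
 A  0  1  1  2  2  2  2  2  2  3  3
 T  0  1  1  2  2  3  3  3  3  3  3
 C  0  1  2  2  2  3  4  4  4  4  4
 C  0  1  2  2  2  3  4  4  5  5  5
 A  0  1  2  3  3  3  4  4  5  6  6
 T  0  1  2  3  3  4  4  5  5  6  6
 T  0  1  2  3  3  4  4  5  5  6  6
 C  0  1  2  3  3  4  5  5  6  6  7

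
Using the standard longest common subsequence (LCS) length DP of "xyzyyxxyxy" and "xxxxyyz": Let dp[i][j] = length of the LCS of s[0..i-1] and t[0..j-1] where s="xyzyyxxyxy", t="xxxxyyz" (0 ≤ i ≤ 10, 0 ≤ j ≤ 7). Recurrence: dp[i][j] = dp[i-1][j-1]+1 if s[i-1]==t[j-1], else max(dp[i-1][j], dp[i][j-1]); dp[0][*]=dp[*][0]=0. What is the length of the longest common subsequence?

5

   ''  x  x  x  x  y  y  z
''  0  0  0  0  0  0  0  0
 x  0  1  1  1  1  1  1  1
 y  0  1  1  1  1  2  2  2
 z  0  1  1  1  1  2  2  3
 y  0  1  1  1  1  2  3  3
 y  0  1  1  1  1  2  3  3
 x  0  1  2  2  2  2  3  3
 x  0  1  2  3  3  3  3  3
 y  0  1  2  3  3  4  4  4
 x  0  1  2  3  4  4  4  4
 y  0  1  2  3  4  5  5  5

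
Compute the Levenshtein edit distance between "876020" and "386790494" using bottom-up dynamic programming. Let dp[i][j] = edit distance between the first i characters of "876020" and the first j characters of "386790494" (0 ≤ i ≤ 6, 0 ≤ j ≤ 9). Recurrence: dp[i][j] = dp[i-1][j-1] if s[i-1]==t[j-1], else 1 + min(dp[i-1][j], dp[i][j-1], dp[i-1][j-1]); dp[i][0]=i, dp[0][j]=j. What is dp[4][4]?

   ''  3  8  6  7  9  0  4  9  4
''  0  1  2  3  4  5  6  7  8  9
 8  1  1  1  2  3  4  5  6  7  8
 7  2  2  2  2  2  3  4  5  6  7
 6  3  3  3  2  3  3  4  5  6  7
 0  4  4  4  3  3  4  3  4  5  6
 2  5  5  5  4  4  4  4  4  5  6
 0  6  6  6  5  5  5  4  5  5  6

3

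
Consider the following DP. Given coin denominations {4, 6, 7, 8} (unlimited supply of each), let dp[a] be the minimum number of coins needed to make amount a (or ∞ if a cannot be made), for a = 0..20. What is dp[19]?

 a  0  1  2  3  4  5  6  7  8  9 10 11 12 13 14 15 16 17 18 19 20
dp  0  -  -  -  1  -  1  1  1  -  2  2  2  2  2  2  2  3  3  3  3
(- denotes ∞ / unreachable)

3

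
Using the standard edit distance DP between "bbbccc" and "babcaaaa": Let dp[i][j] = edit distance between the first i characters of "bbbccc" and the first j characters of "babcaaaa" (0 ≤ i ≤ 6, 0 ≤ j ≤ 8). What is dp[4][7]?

4

   ''  b  a  b  c  a  a  a  a
''  0  1  2  3  4  5  6  7  8
 b  1  0  1  2  3  4  5  6  7
 b  2  1  1  1  2  3  4  5  6
 b  3  2  2  1  2  3  4  5  6
 c  4  3  3  2  1  2  3  4  5
 c  5  4  4  3  2  2  3  4  5
 c  6  5  5  4  3  3  3  4  5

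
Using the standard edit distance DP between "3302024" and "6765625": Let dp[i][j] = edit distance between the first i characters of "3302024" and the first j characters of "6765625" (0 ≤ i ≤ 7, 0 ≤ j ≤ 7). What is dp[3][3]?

   ''  6  7  6  5  6  2  5
''  0  1  2  3  4  5  6  7
 3  1  1  2  3  4  5  6  7
 3  2  2  2  3  4  5  6  7
 0  3  3  3  3  4  5  6  7
 2  4  4  4  4  4  5  5  6
 0  5  5  5  5  5  5  6  6
 2  6  6  6  6  6  6  5  6
 4  7  7  7  7  7  7  6  6

3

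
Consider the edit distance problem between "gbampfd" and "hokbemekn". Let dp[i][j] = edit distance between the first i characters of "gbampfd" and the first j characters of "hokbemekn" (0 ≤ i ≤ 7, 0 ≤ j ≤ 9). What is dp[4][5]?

5

   ''  h  o  k  b  e  m  e  k  n
''  0  1  2  3  4  5  6  7  8  9
 g  1  1  2  3  4  5  6  7  8  9
 b  2  2  2  3  3  4  5  6  7  8
 a  3  3  3  3  4  4  5  6  7  8
 m  4  4  4  4  4  5  4  5  6  7
 p  5  5  5  5  5  5  5  5  6  7
 f  6  6  6  6  6  6  6  6  6  7
 d  7  7  7  7  7  7  7  7  7  7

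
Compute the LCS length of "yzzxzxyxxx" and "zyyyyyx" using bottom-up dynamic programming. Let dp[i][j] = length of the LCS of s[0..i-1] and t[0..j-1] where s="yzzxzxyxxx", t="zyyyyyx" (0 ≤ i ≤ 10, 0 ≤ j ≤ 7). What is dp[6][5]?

1

   ''  z  y  y  y  y  y  x
''  0  0  0  0  0  0  0  0
 y  0  0  1  1  1  1  1  1
 z  0  1  1  1  1  1  1  1
 z  0  1  1  1  1  1  1  1
 x  0  1  1  1  1  1  1  2
 z  0  1  1  1  1  1  1  2
 x  0  1  1  1  1  1  1  2
 y  0  1  2  2  2  2  2  2
 x  0  1  2  2  2  2  2  3
 x  0  1  2  2  2  2  2  3
 x  0  1  2  2  2  2  2  3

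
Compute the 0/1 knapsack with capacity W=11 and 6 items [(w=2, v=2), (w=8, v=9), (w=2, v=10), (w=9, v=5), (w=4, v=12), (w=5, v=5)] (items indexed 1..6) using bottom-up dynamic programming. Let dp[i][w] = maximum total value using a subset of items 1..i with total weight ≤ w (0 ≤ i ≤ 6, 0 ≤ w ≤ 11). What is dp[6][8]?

24

i\w   0   1   2   3   4   5   6   7   8   9  10  11
  0   0   0   0   0   0   0   0   0   0   0   0   0
  1   0   0   2   2   2   2   2   2   2   2   2   2
  2   0   0   2   2   2   2   2   2   9   9  11  11
  3   0   0  10  10  12  12  12  12  12  12  19  19
  4   0   0  10  10  12  12  12  12  12  12  19  19
  5   0   0  10  10  12  12  22  22  24  24  24  24
  6   0   0  10  10  12  12  22  22  24  24  24  27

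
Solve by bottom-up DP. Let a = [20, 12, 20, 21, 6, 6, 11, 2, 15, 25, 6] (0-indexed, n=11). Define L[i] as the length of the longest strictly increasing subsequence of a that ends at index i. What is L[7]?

   i    0    1    2    3    4    5    6    7    8    9   10
a[i]   20   12   20   21    6    6   11    2   15   25    6
L[i]    1    1    2    3    1    1    2    1    3    4    2

1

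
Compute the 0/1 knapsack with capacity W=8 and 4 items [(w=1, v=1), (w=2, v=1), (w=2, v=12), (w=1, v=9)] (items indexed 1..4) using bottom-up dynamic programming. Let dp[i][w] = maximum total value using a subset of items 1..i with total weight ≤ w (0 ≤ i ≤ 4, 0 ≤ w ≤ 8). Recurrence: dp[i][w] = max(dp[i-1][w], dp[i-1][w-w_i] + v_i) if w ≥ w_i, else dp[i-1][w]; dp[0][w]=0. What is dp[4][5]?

22

i\w   0   1   2   3   4   5   6   7   8
  0   0   0   0   0   0   0   0   0   0
  1   0   1   1   1   1   1   1   1   1
  2   0   1   1   2   2   2   2   2   2
  3   0   1  12  13  13  14  14  14  14
  4   0   9  12  21  22  22  23  23  23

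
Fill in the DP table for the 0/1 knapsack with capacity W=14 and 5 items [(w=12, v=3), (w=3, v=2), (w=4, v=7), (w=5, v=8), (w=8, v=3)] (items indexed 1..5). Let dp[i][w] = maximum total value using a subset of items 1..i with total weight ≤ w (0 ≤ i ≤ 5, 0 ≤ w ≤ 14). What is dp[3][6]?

i\w   0   1   2   3   4   5   6   7   8   9  10  11  12  13  14
  0   0   0   0   0   0   0   0   0   0   0   0   0   0   0   0
  1   0   0   0   0   0   0   0   0   0   0   0   0   3   3   3
  2   0   0   0   2   2   2   2   2   2   2   2   2   3   3   3
  3   0   0   0   2   7   7   7   9   9   9   9   9   9   9   9
  4   0   0   0   2   7   8   8   9  10  15  15  15  17  17  17
  5   0   0   0   2   7   8   8   9  10  15  15  15  17  17  17

7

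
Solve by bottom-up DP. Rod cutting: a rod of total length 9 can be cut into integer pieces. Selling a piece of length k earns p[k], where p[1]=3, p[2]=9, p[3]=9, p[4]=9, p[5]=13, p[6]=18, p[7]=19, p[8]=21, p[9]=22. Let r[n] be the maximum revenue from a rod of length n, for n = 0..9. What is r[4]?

   n    0    1    2    3    4    5    6    7    8    9
r[n]    0    3    9   12   18   21   27   30   36   39

18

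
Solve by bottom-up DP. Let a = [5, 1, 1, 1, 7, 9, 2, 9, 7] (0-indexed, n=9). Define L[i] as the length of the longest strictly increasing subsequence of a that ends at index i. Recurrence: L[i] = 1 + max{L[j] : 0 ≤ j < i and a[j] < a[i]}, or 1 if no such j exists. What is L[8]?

   i    0    1    2    3    4    5    6    7    8
a[i]    5    1    1    1    7    9    2    9    7
L[i]    1    1    1    1    2    3    2    3    3

3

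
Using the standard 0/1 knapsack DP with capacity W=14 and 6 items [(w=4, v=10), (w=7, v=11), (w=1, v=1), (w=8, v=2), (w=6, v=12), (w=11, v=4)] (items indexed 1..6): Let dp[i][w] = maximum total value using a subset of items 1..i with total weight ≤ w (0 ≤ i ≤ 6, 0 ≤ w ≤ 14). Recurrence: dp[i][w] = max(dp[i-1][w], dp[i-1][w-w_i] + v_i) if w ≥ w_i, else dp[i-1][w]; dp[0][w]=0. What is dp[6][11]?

i\w   0   1   2   3   4   5   6   7   8   9  10  11  12  13  14
  0   0   0   0   0   0   0   0   0   0   0   0   0   0   0   0
  1   0   0   0   0  10  10  10  10  10  10  10  10  10  10  10
  2   0   0   0   0  10  10  10  11  11  11  11  21  21  21  21
  3   0   1   1   1  10  11  11  11  12  12  12  21  22  22  22
  4   0   1   1   1  10  11  11  11  12  12  12  21  22  22  22
  5   0   1   1   1  10  11  12  13  13  13  22  23  23  23  24
  6   0   1   1   1  10  11  12  13  13  13  22  23  23  23  24

23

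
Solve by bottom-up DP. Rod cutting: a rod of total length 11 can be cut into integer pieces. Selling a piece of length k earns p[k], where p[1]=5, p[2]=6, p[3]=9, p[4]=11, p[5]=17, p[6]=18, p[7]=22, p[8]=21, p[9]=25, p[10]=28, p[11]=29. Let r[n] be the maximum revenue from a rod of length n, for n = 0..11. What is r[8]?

40

   n    0    1    2    3    4    5    6    7    8    9   10   11
r[n]    0    5   10   15   20   25   30   35   40   45   50   55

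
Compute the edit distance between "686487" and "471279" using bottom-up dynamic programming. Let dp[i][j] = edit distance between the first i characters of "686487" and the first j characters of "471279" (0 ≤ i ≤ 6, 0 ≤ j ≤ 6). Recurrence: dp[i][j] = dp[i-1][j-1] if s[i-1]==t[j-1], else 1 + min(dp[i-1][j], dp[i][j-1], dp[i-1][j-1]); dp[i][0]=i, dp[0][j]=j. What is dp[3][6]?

6

   ''  4  7  1  2  7  9
''  0  1  2  3  4  5  6
 6  1  1  2  3  4  5  6
 8  2  2  2  3  4  5  6
 6  3  3  3  3  4  5  6
 4  4  3  4  4  4  5  6
 8  5  4  4  5  5  5  6
 7  6  5  4  5  6  5  6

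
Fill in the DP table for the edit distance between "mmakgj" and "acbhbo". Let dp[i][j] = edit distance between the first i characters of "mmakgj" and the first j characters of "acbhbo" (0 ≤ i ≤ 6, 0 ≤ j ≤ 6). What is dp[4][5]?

   ''  a  c  b  h  b  o
''  0  1  2  3  4  5  6
 m  1  1  2  3  4  5  6
 m  2  2  2  3  4  5  6
 a  3  2  3  3  4  5  6
 k  4  3  3  4  4  5  6
 g  5  4  4  4  5  5  6
 j  6  5  5  5  5  6  6

5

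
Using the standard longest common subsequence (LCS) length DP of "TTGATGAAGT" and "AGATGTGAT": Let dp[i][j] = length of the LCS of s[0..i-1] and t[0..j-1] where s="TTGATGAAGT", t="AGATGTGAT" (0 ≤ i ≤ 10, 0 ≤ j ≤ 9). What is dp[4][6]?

   ''  A  G  A  T  G  T  G  A  T
''  0  0  0  0  0  0  0  0  0  0
 T  0  0  0  0  1  1  1  1  1  1
 T  0  0  0  0  1  1  2  2  2  2
 G  0  0  1  1  1  2  2  3  3  3
 A  0  1  1  2  2  2  2  3  4  4
 T  0  1  1  2  3  3  3  3  4  5
 G  0  1  2  2  3  4  4  4  4  5
 A  0  1  2  3  3  4  4  4  5  5
 A  0  1  2  3  3  4  4  4  5  5
 G  0  1  2  3  3  4  4  5  5  5
 T  0  1  2  3  4  4  5  5  5  6

2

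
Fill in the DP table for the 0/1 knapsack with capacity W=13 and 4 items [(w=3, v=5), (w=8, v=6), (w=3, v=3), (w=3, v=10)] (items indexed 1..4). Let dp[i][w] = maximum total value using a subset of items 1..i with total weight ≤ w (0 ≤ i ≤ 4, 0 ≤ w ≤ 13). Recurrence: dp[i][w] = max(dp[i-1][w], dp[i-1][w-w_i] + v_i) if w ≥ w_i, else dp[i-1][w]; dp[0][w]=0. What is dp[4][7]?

i\w   0   1   2   3   4   5   6   7   8   9  10  11  12  13
  0   0   0   0   0   0   0   0   0   0   0   0   0   0   0
  1   0   0   0   5   5   5   5   5   5   5   5   5   5   5
  2   0   0   0   5   5   5   5   5   6   6   6  11  11  11
  3   0   0   0   5   5   5   8   8   8   8   8  11  11  11
  4   0   0   0  10  10  10  15  15  15  18  18  18  18  18

15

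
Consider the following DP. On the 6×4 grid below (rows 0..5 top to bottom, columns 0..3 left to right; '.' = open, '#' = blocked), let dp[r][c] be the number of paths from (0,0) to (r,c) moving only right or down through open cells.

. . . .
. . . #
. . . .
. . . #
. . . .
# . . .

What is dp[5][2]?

r\c   0   1   2   3
  0   1   1   1   1
  1   1   2   3   0
  2   1   3   6   6
  3   1   4  10   0
  4   1   5  15  15
  5   0   5  20  35

20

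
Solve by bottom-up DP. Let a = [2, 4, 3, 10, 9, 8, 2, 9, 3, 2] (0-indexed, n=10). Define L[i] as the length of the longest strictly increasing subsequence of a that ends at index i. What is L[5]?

3

   i    0    1    2    3    4    5    6    7    8    9
a[i]    2    4    3   10    9    8    2    9    3    2
L[i]    1    2    2    3    3    3    1    4    2    1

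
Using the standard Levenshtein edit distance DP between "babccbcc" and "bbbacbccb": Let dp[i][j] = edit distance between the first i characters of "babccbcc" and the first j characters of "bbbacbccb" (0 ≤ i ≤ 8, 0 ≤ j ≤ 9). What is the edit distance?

3

   ''  b  b  b  a  c  b  c  c  b
''  0  1  2  3  4  5  6  7  8  9
 b  1  0  1  2  3  4  5  6  7  8
 a  2  1  1  2  2  3  4  5  6  7
 b  3  2  1  1  2  3  3  4  5  6
 c  4  3  2  2  2  2  3  3  4  5
 c  5  4  3  3  3  2  3  3  3  4
 b  6  5  4  3  4  3  2  3  4  3
 c  7  6  5  4  4  4  3  2  3  4
 c  8  7  6  5  5  4  4  3  2  3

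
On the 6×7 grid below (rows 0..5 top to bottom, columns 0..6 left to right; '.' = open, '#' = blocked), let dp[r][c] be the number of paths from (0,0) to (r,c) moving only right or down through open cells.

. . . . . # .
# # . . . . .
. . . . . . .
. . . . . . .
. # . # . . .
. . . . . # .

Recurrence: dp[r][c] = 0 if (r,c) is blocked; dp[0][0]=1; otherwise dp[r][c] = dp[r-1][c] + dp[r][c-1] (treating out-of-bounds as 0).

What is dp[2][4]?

r\c   0   1   2   3   4   5   6
  0   1   1   1   1   1   0   0
  1   0   0   1   2   3   3   3
  2   0   0   1   3   6   9  12
  3   0   0   1   4  10  19  31
  4   0   0   1   0  10  29  60
  5   0   0   1   1  11   0  60

6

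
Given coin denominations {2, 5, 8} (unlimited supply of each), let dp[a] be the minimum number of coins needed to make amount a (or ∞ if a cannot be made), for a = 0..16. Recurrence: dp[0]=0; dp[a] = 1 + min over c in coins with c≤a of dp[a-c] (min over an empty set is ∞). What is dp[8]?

1

 a  0  1  2  3  4  5  6  7  8  9 10 11 12 13 14 15 16
dp  0  -  1  -  2  1  3  2  1  3  2  4  3  2  4  3  2
(- denotes ∞ / unreachable)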